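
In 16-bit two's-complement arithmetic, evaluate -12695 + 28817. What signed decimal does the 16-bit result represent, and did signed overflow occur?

-12695 → 1100111001101001
28817 → 0111000010010001
  1100111001101001
+ 0111000010010001
= 0011111011111010  (discard carry-out 1)
Result 0011111011111010: MSB = 0 → value 16122.
Addends have opposite signs, so signed overflow cannot occur.

16122; no overflow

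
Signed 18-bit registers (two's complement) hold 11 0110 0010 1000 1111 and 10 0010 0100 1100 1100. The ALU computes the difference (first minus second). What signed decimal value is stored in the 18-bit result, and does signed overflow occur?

11 0110 0010 1000 1111 → 110110001010001111 = -40305 (signed)
10 0010 0100 1100 1100 → 100010010011001100 = -121652 (signed)
Subtract via negate-and-add: invert 100010010011001100 + 1 = 011101101100110100 (i.e. 121652).
  110110001010001111
+ 011101101100110100
= 010011110111000011  (discard carry-out 1)
Result 010011110111000011: MSB = 0 → value 81347.
Addends (after negating the subtrahend) have opposite signs, so signed overflow cannot occur.

81347; no overflow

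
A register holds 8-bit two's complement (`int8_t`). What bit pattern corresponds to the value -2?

|-2| = 2 = 00000010 in 8 bits.
Invert the bits: 11111101. Add 1: 11111110.

11111110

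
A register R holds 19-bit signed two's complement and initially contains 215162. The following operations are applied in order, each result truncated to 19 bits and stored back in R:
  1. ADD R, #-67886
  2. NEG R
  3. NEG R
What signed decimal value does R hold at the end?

147276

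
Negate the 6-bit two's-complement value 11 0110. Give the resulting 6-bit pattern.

001010

Invert: 001001. Add 1: 001010.
Check: 110110 = -10, 001010 = 10.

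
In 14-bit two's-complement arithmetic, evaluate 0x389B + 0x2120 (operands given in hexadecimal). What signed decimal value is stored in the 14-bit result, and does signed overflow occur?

0x389B = 11100010011011 = -1893 (signed)
0x2120 = 10000100100000 = -7904 (signed)
  11100010011011
+ 10000100100000
= 01100110111011  (discard carry-out 1)
Result 01100110111011: MSB = 0 → value 6587.
Both addends are negative but the stored result is non-negative: signed overflow. The true value -1893 + (-7904) = -9797 lies outside [-8192, 8191].

6587; overflow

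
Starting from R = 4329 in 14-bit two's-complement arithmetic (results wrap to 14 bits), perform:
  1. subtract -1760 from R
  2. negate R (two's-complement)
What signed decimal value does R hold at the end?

-6089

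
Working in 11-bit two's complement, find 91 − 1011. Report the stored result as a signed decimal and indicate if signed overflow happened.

91 → 00001011011
1011 → 01111110011
Subtract via negate-and-add: invert 01111110011 + 1 = 10000001101 (i.e. -1011).
  00001011011
+ 10000001101
= 10001101000
Result 10001101000: MSB = 1 → 1128 − 2048 = -920.
Addends (after negating the subtrahend) have opposite signs, so signed overflow cannot occur.

-920; no overflow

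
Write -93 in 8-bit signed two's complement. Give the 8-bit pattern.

|-93| = 93 = 01011101 in 8 bits.
Invert the bits: 10100010. Add 1: 10100011.

10100011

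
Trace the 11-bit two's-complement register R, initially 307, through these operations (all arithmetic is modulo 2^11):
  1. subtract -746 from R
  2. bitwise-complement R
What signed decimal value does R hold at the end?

Start: R = 307 = 00100110011.
R = 307 − (-746) = 1053; wraps to -995 = 10000011101
R = NOT 10000011101 = 01111100010 = 994

994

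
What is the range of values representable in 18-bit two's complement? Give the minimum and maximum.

min = -131072, max = 131071

Minimum: −2^17 = -131072.
Maximum: 2^17 − 1 = 131071.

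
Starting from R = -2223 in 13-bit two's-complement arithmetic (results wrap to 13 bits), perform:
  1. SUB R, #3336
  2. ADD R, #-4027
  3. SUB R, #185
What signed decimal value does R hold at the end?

-1579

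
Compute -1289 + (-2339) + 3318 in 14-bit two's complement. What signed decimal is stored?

-310

-1289 + (-2339) = -3628 (11000111010100)
-3628 + 3318 = -310 (11111011001010)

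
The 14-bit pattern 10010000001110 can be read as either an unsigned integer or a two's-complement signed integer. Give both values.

unsigned = 9230, signed = -7154

Unsigned: 10010000001110 = 9230.
Signed: MSB=1 → 9230 − 16384 = -7154.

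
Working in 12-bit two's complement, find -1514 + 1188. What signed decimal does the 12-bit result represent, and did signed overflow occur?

-326; no overflow

-1514 → 101000010110
1188 → 010010100100
  101000010110
+ 010010100100
= 111010111010
Result 111010111010: MSB = 1 → 3770 − 4096 = -326.
Addends have opposite signs, so signed overflow cannot occur.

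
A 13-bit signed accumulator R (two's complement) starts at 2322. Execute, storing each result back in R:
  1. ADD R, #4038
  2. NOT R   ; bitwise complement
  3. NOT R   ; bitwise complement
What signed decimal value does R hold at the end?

Start: R = 2322 = 0100100010010.
R = 2322 + 4038 = 6360; wraps to -1832 = 1100011011000
R = NOT 1100011011000 = 0011100100111 = 1831
R = NOT 0011100100111 = 1100011011000 = -1832

-1832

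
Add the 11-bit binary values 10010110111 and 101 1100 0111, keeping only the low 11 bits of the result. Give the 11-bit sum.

01001111110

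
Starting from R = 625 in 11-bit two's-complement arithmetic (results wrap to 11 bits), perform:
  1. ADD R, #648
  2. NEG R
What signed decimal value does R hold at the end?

775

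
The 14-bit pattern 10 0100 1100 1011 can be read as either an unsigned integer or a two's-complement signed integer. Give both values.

Unsigned: 10010011001011 = 9419.
Signed: MSB=1 → 9419 − 16384 = -6965.

unsigned = 9419, signed = -6965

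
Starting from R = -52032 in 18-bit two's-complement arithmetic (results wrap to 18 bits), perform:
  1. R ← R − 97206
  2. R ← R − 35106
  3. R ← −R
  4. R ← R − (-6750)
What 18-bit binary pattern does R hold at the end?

101110101001110110

Start: R = -52032 = 110011010011000000.
R = -52032 − 97206 = -149238; wraps to 112906 = 011011100100001010
R = 112906 − 35106 = 77800 = 010010111111101000
R = −(77800) = -77800 = 101101000000011000
R = -77800 − (-6750) = -71050 = 101110101001110110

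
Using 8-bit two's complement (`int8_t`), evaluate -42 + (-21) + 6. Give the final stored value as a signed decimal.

-57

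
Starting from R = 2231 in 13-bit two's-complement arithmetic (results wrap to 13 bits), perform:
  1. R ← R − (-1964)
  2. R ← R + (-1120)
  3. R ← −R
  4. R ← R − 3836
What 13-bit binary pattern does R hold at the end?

Start: R = 2231 = 0100010110111.
R = 2231 − (-1964) = 4195; wraps to -3997 = 1000001100011
R = -3997 + (-1120) = -5117; wraps to 3075 = 0110000000011
R = −(3075) = -3075 = 1001111111101
R = -3075 − 3836 = -6911; wraps to 1281 = 0010100000001

0010100000001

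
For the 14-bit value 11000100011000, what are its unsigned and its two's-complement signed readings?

unsigned = 12568, signed = -3816

Unsigned: 11000100011000 = 12568.
Signed: MSB=1 → 12568 − 16384 = -3816.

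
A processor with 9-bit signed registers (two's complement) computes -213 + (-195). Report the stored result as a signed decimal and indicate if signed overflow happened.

-213 → 100101011
-195 → 100111101
  100101011
+ 100111101
= 001101000  (discard carry-out 1)
Result 001101000: MSB = 0 → value 104.
Both addends are negative but the stored result is non-negative: signed overflow. The true value -213 + (-195) = -408 lies outside [-256, 255].

104; overflow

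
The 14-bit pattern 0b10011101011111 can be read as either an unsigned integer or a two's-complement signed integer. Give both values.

Unsigned: 10011101011111 = 10079.
Signed: MSB=1 → 10079 − 16384 = -6305.

unsigned = 10079, signed = -6305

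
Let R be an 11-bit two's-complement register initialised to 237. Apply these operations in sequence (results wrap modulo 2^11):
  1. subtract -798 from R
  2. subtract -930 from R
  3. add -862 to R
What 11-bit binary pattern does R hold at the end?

10001001111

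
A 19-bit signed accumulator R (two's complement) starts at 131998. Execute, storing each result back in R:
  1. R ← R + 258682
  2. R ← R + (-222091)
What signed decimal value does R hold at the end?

168589

Start: R = 131998 = 0100000001110011110.
R = 131998 + 258682 = 390680; wraps to -133608 = 1011111011000011000
R = -133608 + (-222091) = -355699; wraps to 168589 = 0101001001010001101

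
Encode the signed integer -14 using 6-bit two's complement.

110010

|-14| = 14 = 001110 in 6 bits.
Invert the bits: 110001. Add 1: 110010.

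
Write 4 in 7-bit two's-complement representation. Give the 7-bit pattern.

4 is non-negative, so write it directly in 7 bits: 0000100.

0000100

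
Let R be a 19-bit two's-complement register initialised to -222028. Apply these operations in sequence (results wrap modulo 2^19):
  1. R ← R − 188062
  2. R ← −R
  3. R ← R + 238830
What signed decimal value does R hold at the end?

124632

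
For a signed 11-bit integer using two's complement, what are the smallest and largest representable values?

Minimum: −2^10 = -1024.
Maximum: 2^10 − 1 = 1023.

min = -1024, max = 1023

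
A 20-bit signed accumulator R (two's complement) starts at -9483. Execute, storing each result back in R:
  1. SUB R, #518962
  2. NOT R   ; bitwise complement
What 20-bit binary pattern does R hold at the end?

Start: R = -9483 = 11111101101011110101.
R = -9483 − 518962 = -528445; wraps to 520131 = 01111110111111000011
R = NOT 01111110111111000011 = 10000001000000111100 = -520132

10000001000000111100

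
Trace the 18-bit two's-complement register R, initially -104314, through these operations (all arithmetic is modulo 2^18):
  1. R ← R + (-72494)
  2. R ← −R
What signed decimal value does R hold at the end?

-85336

Start: R = -104314 = 100110100010000110.
R = -104314 + (-72494) = -176808; wraps to 85336 = 010100110101011000
R = −(85336) = -85336 = 101011001010101000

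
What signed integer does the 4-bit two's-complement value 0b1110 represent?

MSB is 1, so the value is negative.
Invert: 0001. Add 1: 0010 = 2. So the value is −2.

-2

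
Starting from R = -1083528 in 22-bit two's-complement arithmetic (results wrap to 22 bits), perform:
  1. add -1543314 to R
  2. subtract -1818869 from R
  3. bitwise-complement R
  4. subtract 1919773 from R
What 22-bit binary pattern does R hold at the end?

Start: R = -1083528 = 1011110111011101111000.
R = -1083528 + (-1543314) = -2626842; wraps to 1567462 = 0101111110101011100110
R = 1567462 − (-1818869) = 3386331; wraps to -807973 = 1100111010101111011011
R = NOT 1100111010101111011011 = 0011000101010000100100 = 807972
R = 807972 − 1919773 = -1111801 = 1011110000100100000111

1011110000100100000111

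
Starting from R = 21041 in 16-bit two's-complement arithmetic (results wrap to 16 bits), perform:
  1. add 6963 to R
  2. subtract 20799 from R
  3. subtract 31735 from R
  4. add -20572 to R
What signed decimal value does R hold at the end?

20434

Start: R = 21041 = 0101001000110001.
R = 21041 + 6963 = 28004 = 0110110101100100
R = 28004 − 20799 = 7205 = 0001110000100101
R = 7205 − 31735 = -24530 = 1010000000101110
R = -24530 + (-20572) = -45102; wraps to 20434 = 0100111111010010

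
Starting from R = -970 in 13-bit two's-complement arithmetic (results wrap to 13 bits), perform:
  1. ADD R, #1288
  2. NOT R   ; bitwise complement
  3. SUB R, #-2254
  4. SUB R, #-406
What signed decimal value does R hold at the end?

Start: R = -970 = 1110000110110.
R = -970 + 1288 = 318 = 0000100111110
R = NOT 0000100111110 = 1111011000001 = -319
R = -319 − (-2254) = 1935 = 0011110001111
R = 1935 − (-406) = 2341 = 0100100100101

2341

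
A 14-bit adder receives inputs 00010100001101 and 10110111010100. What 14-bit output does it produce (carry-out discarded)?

  00010100001101
+ 10110111010100
= 11001011100001

11001011100001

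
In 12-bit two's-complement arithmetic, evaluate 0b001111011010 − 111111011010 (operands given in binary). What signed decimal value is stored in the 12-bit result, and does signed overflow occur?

1024; no overflow

0b001111011010 → 001111011010 = 986 (signed)
111111011010 = -38 (signed)
Subtract via negate-and-add: invert 111111011010 + 1 = 000000100110 (i.e. 38).
  001111011010
+ 000000100110
= 010000000000
Result 010000000000: MSB = 0 → value 1024.
Both addends (after negating the subtrahend) are non-negative and so is the stored result: no signed overflow.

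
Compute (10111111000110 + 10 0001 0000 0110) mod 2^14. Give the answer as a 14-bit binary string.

  10111111000110
+ 10000100000110
= 01000011001100  (discard carry-out 1)

01000011001100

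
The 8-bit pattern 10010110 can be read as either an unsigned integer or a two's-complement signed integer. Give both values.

Unsigned: 10010110 = 150.
Signed: MSB=1 → 150 − 256 = -106.

unsigned = 150, signed = -106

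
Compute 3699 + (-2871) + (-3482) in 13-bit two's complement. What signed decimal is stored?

3699 + (-2871) = 828 (0001100111100)
828 + (-3482) = -2654 (1010110100010)

-2654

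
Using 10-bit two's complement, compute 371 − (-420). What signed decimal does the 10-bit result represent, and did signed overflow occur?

-233; overflow

371 → 0101110011
-420 → 1001011100
Subtract via negate-and-add: invert 1001011100 + 1 = 0110100100 (i.e. 420).
  0101110011
+ 0110100100
= 1100010111
Result 1100010111: MSB = 1 → 791 − 1024 = -233.
Both addends (after negating the subtrahend) are non-negative but the stored result is negative: signed overflow. The true value 371 − (-420) = 791 lies outside [-512, 511].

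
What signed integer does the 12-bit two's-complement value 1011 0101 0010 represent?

-1198

MSB is 1, so the value is negative.
Unsigned reading: 2898. Subtract 2^12 = 4096: 2898 − 4096 = -1198.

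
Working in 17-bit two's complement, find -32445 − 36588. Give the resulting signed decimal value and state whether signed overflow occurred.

-32445 → 11000000101000011
36588 → 01000111011101100
Subtract via negate-and-add: invert 01000111011101100 + 1 = 10111000100010100 (i.e. -36588).
  11000000101000011
+ 10111000100010100
= 01111001001010111  (discard carry-out 1)
Result 01111001001010111: MSB = 0 → value 62039.
Both addends (after negating the subtrahend) are negative but the stored result is non-negative: signed overflow. The true value -32445 − 36588 = -69033 lies outside [-65536, 65535].

62039; overflow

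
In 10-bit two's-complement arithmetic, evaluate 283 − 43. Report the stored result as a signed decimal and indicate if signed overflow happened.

240; no overflow

283 → 0100011011
43 → 0000101011
Subtract via negate-and-add: invert 0000101011 + 1 = 1111010101 (i.e. -43).
  0100011011
+ 1111010101
= 0011110000  (discard carry-out 1)
Result 0011110000: MSB = 0 → value 240.
Addends (after negating the subtrahend) have opposite signs, so signed overflow cannot occur.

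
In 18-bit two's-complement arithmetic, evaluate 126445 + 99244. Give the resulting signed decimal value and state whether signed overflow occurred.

126445 → 011110110111101101
99244 → 011000001110101100
  011110110111101101
+ 011000001110101100
= 110111000110011001
Result 110111000110011001: MSB = 1 → 225689 − 262144 = -36455.
Both addends are non-negative but the stored result is negative: signed overflow. The true value 126445 + 99244 = 225689 lies outside [-131072, 131071].

-36455; overflow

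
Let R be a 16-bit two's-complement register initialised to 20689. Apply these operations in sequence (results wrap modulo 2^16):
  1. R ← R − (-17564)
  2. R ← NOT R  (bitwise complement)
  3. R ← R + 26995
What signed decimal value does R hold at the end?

Start: R = 20689 = 0101000011010001.
R = 20689 − (-17564) = 38253; wraps to -27283 = 1001010101101101
R = NOT 1001010101101101 = 0110101010010010 = 27282
R = 27282 + 26995 = 54277; wraps to -11259 = 1101010000000101

-11259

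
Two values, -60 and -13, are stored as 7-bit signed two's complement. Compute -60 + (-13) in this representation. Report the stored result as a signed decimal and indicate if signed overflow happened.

55; overflow

-60 → 1000100
-13 → 1110011
  1000100
+ 1110011
= 0110111  (discard carry-out 1)
Result 0110111: MSB = 0 → value 55.
Both addends are negative but the stored result is non-negative: signed overflow. The true value -60 + (-13) = -73 lies outside [-64, 63].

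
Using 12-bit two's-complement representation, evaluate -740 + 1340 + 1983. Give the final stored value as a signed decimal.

-1513

-740 + 1340 = 600 (001001011000)
600 + 1983 = 2583 → wraps to -1513 (101000010111)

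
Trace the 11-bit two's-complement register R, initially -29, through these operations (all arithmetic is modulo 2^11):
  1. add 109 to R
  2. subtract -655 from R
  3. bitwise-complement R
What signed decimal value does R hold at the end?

-736

Start: R = -29 = 11111100011.
R = -29 + 109 = 80 = 00001010000
R = 80 − (-655) = 735 = 01011011111
R = NOT 01011011111 = 10100100000 = -736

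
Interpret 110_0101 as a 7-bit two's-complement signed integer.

MSB is 1, so the value is negative.
Unsigned reading: 101. Subtract 2^7 = 128: 101 − 128 = -27.

-27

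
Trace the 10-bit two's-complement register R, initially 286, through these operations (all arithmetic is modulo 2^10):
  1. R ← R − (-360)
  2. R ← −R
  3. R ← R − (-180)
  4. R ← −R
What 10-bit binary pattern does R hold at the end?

Start: R = 286 = 0100011110.
R = 286 − (-360) = 646; wraps to -378 = 1010000110
R = −(-378) = 378 = 0101111010
R = 378 − (-180) = 558; wraps to -466 = 1000101110
R = −(-466) = 466 = 0111010010

0111010010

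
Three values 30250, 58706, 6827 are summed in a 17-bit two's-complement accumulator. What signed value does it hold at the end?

-35289

30250 + 58706 = 88956 → wraps to -42116 (10101101101111100)
-42116 + 6827 = -35289 (10111011000100111)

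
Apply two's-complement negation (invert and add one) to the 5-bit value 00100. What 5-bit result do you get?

11100

Invert: 11011. Add 1: 11100.
Check: 00100 = 4, 11100 = -4.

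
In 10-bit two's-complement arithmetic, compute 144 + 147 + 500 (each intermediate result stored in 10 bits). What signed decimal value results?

-233

144 + 147 = 291 (0100100011)
291 + 500 = 791 → wraps to -233 (1100010111)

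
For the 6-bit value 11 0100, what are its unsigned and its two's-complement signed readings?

unsigned = 52, signed = -12

Unsigned: 110100 = 52.
Signed: MSB=1 → 52 − 64 = -12.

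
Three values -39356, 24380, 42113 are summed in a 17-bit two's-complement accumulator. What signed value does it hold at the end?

-39356 + 24380 = -14976 (11100010110000000)
-14976 + 42113 = 27137 (00110101000000001)

27137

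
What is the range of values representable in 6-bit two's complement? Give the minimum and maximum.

Minimum: −2^5 = -32.
Maximum: 2^5 − 1 = 31.

min = -32, max = 31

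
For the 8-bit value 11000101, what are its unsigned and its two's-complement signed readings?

Unsigned: 11000101 = 197.
Signed: MSB=1 → 197 − 256 = -59.

unsigned = 197, signed = -59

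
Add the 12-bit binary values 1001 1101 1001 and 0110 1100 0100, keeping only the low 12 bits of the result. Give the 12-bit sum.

000010011101

  100111011001
+ 011011000100
= 000010011101  (discard carry-out 1)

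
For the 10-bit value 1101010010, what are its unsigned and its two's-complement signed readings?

unsigned = 850, signed = -174

Unsigned: 1101010010 = 850.
Signed: MSB=1 → 850 − 1024 = -174.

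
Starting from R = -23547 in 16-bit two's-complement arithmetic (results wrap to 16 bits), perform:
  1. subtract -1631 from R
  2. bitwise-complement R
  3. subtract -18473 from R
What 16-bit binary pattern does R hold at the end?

Start: R = -23547 = 1010010000000101.
R = -23547 − (-1631) = -21916 = 1010101001100100
R = NOT 1010101001100100 = 0101010110011011 = 21915
R = 21915 − (-18473) = 40388; wraps to -25148 = 1001110111000100

1001110111000100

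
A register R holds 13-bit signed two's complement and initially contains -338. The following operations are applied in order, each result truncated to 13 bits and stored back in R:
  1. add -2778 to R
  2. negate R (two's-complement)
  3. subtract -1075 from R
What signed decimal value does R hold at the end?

Start: R = -338 = 1111010101110.
R = -338 + (-2778) = -3116 = 1001111010100
R = −(-3116) = 3116 = 0110000101100
R = 3116 − (-1075) = 4191; wraps to -4001 = 1000001011111

-4001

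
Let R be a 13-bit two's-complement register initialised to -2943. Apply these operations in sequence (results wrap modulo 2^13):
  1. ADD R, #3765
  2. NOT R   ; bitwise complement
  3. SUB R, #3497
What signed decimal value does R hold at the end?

3872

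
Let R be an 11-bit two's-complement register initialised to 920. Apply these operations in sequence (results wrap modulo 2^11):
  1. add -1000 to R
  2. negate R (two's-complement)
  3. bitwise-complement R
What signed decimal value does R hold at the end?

-81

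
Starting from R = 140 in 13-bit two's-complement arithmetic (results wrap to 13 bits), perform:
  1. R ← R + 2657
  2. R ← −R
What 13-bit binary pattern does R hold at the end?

Start: R = 140 = 0000010001100.
R = 140 + 2657 = 2797 = 0101011101101
R = −(2797) = -2797 = 1010100010011

1010100010011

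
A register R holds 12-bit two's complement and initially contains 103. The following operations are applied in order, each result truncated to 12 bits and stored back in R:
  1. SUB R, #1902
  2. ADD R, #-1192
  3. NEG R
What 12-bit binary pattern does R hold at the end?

101110101111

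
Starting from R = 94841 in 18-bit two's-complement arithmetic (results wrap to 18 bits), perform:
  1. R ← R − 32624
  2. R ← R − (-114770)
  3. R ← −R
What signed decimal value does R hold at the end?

85157

Start: R = 94841 = 010111001001111001.
R = 94841 − 32624 = 62217 = 001111001100001001
R = 62217 − (-114770) = 176987; wraps to -85157 = 101011001101011011
R = −(-85157) = 85157 = 010100110010100101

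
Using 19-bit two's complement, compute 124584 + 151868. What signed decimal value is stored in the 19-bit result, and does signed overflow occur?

124584 → 0011110011010101000
151868 → 0100101000100111100
  0011110011010101000
+ 0100101000100111100
= 1000011011111100100
Result 1000011011111100100: MSB = 1 → 276452 − 524288 = -247836.
Both addends are non-negative but the stored result is negative: signed overflow. The true value 124584 + 151868 = 276452 lies outside [-262144, 262143].

-247836; overflow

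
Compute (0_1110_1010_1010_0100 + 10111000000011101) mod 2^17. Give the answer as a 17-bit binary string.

  01110101010100100
+ 10111000000011101
= 00101101011000001  (discard carry-out 1)

00101101011000001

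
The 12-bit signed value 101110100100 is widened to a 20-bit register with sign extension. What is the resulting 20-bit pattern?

MSB of 101110100100 is 1; replicate it into the new high bits.
11111111|101110100100 → 11111111101110100100 (still -1116).

11111111101110100100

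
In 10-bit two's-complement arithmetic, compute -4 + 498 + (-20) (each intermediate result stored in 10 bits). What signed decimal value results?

474

-4 + 498 = 494 (0111101110)
494 + (-20) = 474 (0111011010)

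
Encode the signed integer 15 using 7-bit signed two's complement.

0001111

15 is non-negative, so write it directly in 7 bits: 0001111.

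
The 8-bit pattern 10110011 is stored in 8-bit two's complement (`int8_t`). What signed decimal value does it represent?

-77

MSB is 1, so the value is negative.
Invert: 01001100. Add 1: 01001101 = 77. So the value is −77.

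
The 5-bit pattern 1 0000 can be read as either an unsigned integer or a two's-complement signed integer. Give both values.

Unsigned: 10000 = 16.
Signed: MSB=1 → 16 − 32 = -16.

unsigned = 16, signed = -16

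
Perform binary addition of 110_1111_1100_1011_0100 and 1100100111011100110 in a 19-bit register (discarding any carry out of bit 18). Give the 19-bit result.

  1101111110010110100
+ 1100100111011100110
= 1010100101110011010  (discard carry-out 1)

1010100101110011010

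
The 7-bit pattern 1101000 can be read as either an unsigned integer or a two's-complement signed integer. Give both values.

Unsigned: 1101000 = 104.
Signed: MSB=1 → 104 − 128 = -24.

unsigned = 104, signed = -24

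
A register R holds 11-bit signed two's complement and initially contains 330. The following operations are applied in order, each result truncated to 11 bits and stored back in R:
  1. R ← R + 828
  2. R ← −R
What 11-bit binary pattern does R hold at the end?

01101111010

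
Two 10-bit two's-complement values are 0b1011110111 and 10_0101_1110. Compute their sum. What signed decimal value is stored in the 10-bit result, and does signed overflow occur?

341; overflow

0b1011110111 → 1011110111 = -265 (signed)
10_0101_1110 → 1001011110 = -418 (signed)
  1011110111
+ 1001011110
= 0101010101  (discard carry-out 1)
Result 0101010101: MSB = 0 → value 341.
Both addends are negative but the stored result is non-negative: signed overflow. The true value -265 + (-418) = -683 lies outside [-512, 511].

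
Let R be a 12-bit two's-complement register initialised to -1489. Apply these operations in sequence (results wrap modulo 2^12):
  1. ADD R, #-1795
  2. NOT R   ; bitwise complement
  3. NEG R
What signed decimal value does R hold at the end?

Start: R = -1489 = 101000101111.
R = -1489 + (-1795) = -3284; wraps to 812 = 001100101100
R = NOT 001100101100 = 110011010011 = -813
R = −(-813) = 813 = 001100101101

813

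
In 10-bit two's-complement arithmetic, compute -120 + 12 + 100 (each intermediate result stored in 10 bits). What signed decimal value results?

-8

-120 + 12 = -108 (1110010100)
-108 + 100 = -8 (1111111000)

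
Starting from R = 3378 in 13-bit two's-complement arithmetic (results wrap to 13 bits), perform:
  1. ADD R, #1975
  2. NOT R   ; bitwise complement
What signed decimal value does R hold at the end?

2838

Start: R = 3378 = 0110100110010.
R = 3378 + 1975 = 5353; wraps to -2839 = 1010011101001
R = NOT 1010011101001 = 0101100010110 = 2838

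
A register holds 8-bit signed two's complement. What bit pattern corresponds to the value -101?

10011011

|-101| = 101 = 01100101 in 8 bits.
Invert the bits: 10011010. Add 1: 10011011.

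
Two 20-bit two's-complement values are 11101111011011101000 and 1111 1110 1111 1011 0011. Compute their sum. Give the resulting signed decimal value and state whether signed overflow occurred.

11101111011011101000 = -67864 (signed)
1111 1110 1111 1011 0011 → 11111110111110110011 = -4173 (signed)
  11101111011011101000
+ 11111110111110110011
= 11101110011010011011  (discard carry-out 1)
Result 11101110011010011011: MSB = 1 → 976539 − 1048576 = -72037.
Both addends are negative and so is the stored result: no signed overflow.

-72037; no overflow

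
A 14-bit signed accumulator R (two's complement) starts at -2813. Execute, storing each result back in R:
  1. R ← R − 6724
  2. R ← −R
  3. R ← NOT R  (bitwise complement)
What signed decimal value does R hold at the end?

6846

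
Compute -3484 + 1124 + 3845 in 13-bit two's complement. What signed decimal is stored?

-3484 + 1124 = -2360 (1011011001000)
-2360 + 3845 = 1485 (0010111001101)

1485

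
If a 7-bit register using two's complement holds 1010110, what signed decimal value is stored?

MSB is 1, so the value is negative.
Unsigned reading: 86. Subtract 2^7 = 128: 86 − 128 = -42.

-42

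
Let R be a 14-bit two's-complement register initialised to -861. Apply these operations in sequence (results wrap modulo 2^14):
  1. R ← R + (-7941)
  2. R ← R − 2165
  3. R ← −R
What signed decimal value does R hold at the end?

Start: R = -861 = 11110010100011.
R = -861 + (-7941) = -8802; wraps to 7582 = 01110110011110
R = 7582 − 2165 = 5417 = 01010100101001
R = −(5417) = -5417 = 10101011010111

-5417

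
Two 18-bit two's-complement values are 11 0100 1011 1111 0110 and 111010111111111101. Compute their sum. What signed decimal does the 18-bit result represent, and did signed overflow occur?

-66573; no overflow

11 0100 1011 1111 0110 → 110100101111110110 = -46090 (signed)
111010111111111101 = -20483 (signed)
  110100101111110110
+ 111010111111111101
= 101111101111110011  (discard carry-out 1)
Result 101111101111110011: MSB = 1 → 195571 − 262144 = -66573.
Both addends are negative and so is the stored result: no signed overflow.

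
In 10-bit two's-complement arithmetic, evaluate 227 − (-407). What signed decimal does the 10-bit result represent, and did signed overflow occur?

227 → 0011100011
-407 → 1001101001
Subtract via negate-and-add: invert 1001101001 + 1 = 0110010111 (i.e. 407).
  0011100011
+ 0110010111
= 1001111010
Result 1001111010: MSB = 1 → 634 − 1024 = -390.
Both addends (after negating the subtrahend) are non-negative but the stored result is negative: signed overflow. The true value 227 − (-407) = 634 lies outside [-512, 511].

-390; overflow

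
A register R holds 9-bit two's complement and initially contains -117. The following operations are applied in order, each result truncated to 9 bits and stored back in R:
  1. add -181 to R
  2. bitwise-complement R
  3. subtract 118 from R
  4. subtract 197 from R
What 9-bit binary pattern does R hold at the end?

111101110

Start: R = -117 = 110001011.
R = -117 + (-181) = -298; wraps to 214 = 011010110
R = NOT 011010110 = 100101001 = -215
R = -215 − 118 = -333; wraps to 179 = 010110011
R = 179 − 197 = -18 = 111101110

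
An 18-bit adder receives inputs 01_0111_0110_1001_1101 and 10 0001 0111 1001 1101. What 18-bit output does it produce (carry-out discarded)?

  010111011010011101
+ 100001011110011101
= 111000111000111010

111000111000111010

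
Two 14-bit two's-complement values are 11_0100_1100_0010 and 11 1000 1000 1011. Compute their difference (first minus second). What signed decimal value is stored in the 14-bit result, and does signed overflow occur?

-969; no overflow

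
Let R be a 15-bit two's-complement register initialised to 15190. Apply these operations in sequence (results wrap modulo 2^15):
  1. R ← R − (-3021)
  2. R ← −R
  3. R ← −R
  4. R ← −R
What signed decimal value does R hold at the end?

Start: R = 15190 = 011101101010110.
R = 15190 − (-3021) = 18211; wraps to -14557 = 100011100100011
R = −(-14557) = 14557 = 011100011011101
R = −(14557) = -14557 = 100011100100011
R = −(-14557) = 14557 = 011100011011101

14557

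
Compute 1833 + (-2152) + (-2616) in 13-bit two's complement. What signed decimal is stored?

1833 + (-2152) = -319 (1111011000001)
-319 + (-2616) = -2935 (1010010001001)

-2935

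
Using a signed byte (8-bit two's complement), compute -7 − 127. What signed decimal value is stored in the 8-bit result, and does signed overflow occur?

-7 → 11111001
127 → 01111111
Subtract via negate-and-add: invert 01111111 + 1 = 10000001 (i.e. -127).
  11111001
+ 10000001
= 01111010  (discard carry-out 1)
Result 01111010: MSB = 0 → value 122.
Both addends (after negating the subtrahend) are negative but the stored result is non-negative: signed overflow. The true value -7 − 127 = -134 lies outside [-128, 127].

122; overflow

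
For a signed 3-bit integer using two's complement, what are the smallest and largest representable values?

min = -4, max = 3

Minimum: −2^2 = -4.
Maximum: 2^2 − 1 = 3.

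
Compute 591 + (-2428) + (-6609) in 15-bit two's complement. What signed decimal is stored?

-8446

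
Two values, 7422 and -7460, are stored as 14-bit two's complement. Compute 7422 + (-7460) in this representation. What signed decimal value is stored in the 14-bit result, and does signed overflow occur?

-38; no overflow

7422 → 01110011111110
-7460 → 10001011011100
  01110011111110
+ 10001011011100
= 11111111011010
Result 11111111011010: MSB = 1 → 16346 − 16384 = -38.
Addends have opposite signs, so signed overflow cannot occur.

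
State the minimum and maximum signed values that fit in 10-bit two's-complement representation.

min = -512, max = 511

Minimum: −2^9 = -512.
Maximum: 2^9 − 1 = 511.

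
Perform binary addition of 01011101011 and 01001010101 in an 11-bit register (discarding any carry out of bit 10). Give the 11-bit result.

  01011101011
+ 01001010101
= 10101000000

10101000000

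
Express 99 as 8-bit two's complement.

99 is non-negative, so write it directly in 8 bits: 01100011.

01100011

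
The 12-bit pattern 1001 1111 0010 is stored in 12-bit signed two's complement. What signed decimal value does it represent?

MSB is 1, so the value is negative.
Invert: 011000001101. Add 1: 011000001110 = 1550. So the value is −1550.

-1550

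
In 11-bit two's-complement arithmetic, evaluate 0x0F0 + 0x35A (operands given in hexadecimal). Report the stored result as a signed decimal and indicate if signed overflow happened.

-950; overflow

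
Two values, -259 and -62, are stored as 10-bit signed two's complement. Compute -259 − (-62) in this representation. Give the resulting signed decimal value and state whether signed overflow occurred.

-259 → 1011111101
-62 → 1111000010
Subtract via negate-and-add: invert 1111000010 + 1 = 0000111110 (i.e. 62).
  1011111101
+ 0000111110
= 1100111011
Result 1100111011: MSB = 1 → 827 − 1024 = -197.
Addends (after negating the subtrahend) have opposite signs, so signed overflow cannot occur.

-197; no overflow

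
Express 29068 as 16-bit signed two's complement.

0111000110001100

29068 is non-negative, so write it directly in 16 bits: 0111000110001100.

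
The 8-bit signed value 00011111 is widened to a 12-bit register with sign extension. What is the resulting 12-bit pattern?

000000011111

MSB of 00011111 is 0; replicate it into the new high bits.
0000|00011111 → 000000011111 (still 31).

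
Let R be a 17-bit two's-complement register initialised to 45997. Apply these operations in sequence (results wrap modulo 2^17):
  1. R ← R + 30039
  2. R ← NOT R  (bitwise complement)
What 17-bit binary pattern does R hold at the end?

Start: R = 45997 = 01011001110101101.
R = 45997 + 30039 = 76036; wraps to -55036 = 10010100100000100
R = NOT 10010100100000100 = 01101011011111011 = 55035

01101011011111011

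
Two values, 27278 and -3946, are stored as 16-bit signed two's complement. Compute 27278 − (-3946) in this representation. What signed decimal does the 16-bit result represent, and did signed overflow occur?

31224; no overflow

27278 → 0110101010001110
-3946 → 1111000010010110
Subtract via negate-and-add: invert 1111000010010110 + 1 = 0000111101101010 (i.e. 3946).
  0110101010001110
+ 0000111101101010
= 0111100111111000
Result 0111100111111000: MSB = 0 → value 31224.
Both addends (after negating the subtrahend) are non-negative and so is the stored result: no signed overflow.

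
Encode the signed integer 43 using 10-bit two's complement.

43 is non-negative, so write it directly in 10 bits: 0000101011.

0000101011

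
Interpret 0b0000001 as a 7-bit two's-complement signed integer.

MSB is 0, so the value is non-negative: 0000001 = 1.

1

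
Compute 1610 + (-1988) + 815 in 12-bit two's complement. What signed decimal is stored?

1610 + (-1988) = -378 (111010000110)
-378 + 815 = 437 (000110110101)

437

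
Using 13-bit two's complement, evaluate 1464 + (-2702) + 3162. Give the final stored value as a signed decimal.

1924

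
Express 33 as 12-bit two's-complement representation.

000000100001

33 is non-negative, so write it directly in 12 bits: 000000100001.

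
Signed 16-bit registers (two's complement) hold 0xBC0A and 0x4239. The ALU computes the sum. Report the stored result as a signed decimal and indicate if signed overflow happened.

0xBC0A = 1011110000001010 = -17398 (signed)
0x4239 = 0100001000111001 = 16953 (signed)
  1011110000001010
+ 0100001000111001
= 1111111001000011
Result 1111111001000011: MSB = 1 → 65091 − 65536 = -445.
Addends have opposite signs, so signed overflow cannot occur.

-445; no overflow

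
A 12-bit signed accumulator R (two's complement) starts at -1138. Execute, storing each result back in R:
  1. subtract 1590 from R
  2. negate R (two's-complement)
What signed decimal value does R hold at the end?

Start: R = -1138 = 101110001110.
R = -1138 − 1590 = -2728; wraps to 1368 = 010101011000
R = −(1368) = -1368 = 101010101000

-1368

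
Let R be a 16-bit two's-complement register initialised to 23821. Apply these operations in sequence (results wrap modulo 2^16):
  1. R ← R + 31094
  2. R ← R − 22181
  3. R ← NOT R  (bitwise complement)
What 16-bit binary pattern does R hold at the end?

Start: R = 23821 = 0101110100001101.
R = 23821 + 31094 = 54915; wraps to -10621 = 1101011010000011
R = -10621 − 22181 = -32802; wraps to 32734 = 0111111111011110
R = NOT 0111111111011110 = 1000000000100001 = -32735

1000000000100001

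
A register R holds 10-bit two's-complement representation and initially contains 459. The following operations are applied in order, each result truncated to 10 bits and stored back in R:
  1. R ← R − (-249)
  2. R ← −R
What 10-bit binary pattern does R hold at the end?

0100111100

Start: R = 459 = 0111001011.
R = 459 − (-249) = 708; wraps to -316 = 1011000100
R = −(-316) = 316 = 0100111100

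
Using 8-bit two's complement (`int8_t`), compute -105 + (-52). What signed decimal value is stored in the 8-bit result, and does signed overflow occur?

-105 → 10010111
-52 → 11001100
  10010111
+ 11001100
= 01100011  (discard carry-out 1)
Result 01100011: MSB = 0 → value 99.
Both addends are negative but the stored result is non-negative: signed overflow. The true value -105 + (-52) = -157 lies outside [-128, 127].

99; overflow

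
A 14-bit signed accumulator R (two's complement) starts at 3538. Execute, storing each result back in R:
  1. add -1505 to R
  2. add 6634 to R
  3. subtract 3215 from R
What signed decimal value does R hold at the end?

Start: R = 3538 = 00110111010010.
R = 3538 + (-1505) = 2033 = 00011111110001
R = 2033 + 6634 = 8667; wraps to -7717 = 10000111011011
R = -7717 − 3215 = -10932; wraps to 5452 = 01010101001100

5452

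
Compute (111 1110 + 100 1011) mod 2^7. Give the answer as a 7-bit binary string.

1001001

  1111110
+ 1001011
= 1001001  (discard carry-out 1)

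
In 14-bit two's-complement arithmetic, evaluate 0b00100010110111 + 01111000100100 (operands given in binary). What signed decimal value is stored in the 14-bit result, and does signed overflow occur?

-6437; overflow

0b00100010110111 → 00100010110111 = 2231 (signed)
01111000100100 = 7716 (signed)
  00100010110111
+ 01111000100100
= 10011011011011
Result 10011011011011: MSB = 1 → 9947 − 16384 = -6437.
Both addends are non-negative but the stored result is negative: signed overflow. The true value 2231 + 7716 = 9947 lies outside [-8192, 8191].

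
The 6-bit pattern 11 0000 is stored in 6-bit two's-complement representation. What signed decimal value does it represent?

-16

MSB is 1, so the value is negative.
Unsigned reading: 48. Subtract 2^6 = 64: 48 − 64 = -16.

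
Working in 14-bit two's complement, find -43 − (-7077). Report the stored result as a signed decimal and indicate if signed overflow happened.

7034; no overflow

-43 → 11111111010101
-7077 → 10010001011011
Subtract via negate-and-add: invert 10010001011011 + 1 = 01101110100101 (i.e. 7077).
  11111111010101
+ 01101110100101
= 01101101111010  (discard carry-out 1)
Result 01101101111010: MSB = 0 → value 7034.
Addends (after negating the subtrahend) have opposite signs, so signed overflow cannot occur.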